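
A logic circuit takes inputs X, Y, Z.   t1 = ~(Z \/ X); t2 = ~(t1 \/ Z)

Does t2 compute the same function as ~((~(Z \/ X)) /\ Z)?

t1 = ~(Z \/ X)
t2 = ~(t1 \/ Z) = ~((~(Z \/ X)) \/ Z)
At X=0, Y=0, Z=0: circuit gives 0, formula gives 1.

No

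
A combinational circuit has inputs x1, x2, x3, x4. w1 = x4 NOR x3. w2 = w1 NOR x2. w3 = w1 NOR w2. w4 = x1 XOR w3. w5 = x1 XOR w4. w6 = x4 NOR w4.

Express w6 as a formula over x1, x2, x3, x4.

x4 NOR (x1 XOR ((x4 NOR x3) NOR ((x4 NOR x3) NOR x2)))

w1 = x4 NOR x3
w2 = w1 NOR x2 = (x4 NOR x3) NOR x2
w3 = w1 NOR w2 = (x4 NOR x3) NOR ((x4 NOR x3) NOR x2)
w4 = x1 XOR w3 = x1 XOR ((x4 NOR x3) NOR ((x4 NOR x3) NOR x2))
w6 = x4 NOR w4 = x4 NOR (x1 XOR ((x4 NOR x3) NOR ((x4 NOR x3) NOR x2)))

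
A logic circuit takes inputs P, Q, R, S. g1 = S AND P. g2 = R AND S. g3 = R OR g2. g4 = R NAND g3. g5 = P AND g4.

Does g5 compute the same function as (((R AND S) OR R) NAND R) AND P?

g2 = R AND S
g3 = R OR g2 = R OR (R AND S)
g4 = R NAND g3 = R NAND (R OR (R AND S))
g5 = P AND g4 = P AND (R NAND (R OR (R AND S)))
At P=0, Q=0, R=0, S=0: circuit gives 0, formula gives 0.
At P=1, Q=0, R=0, S=0: circuit gives 1, formula gives 1.
Agrees on all 16 inputs.

Yes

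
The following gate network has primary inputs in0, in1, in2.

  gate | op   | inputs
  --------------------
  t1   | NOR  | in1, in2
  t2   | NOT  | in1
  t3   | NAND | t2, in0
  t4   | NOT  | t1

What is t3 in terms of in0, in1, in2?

t2 = NOT in1
t3 = t2 NAND in0 = NOT in1 NAND in0

NOT in1 NAND in0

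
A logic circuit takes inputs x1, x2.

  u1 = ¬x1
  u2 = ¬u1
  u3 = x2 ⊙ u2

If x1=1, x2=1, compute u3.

u1 = ¬1 = 0
u2 = ¬0 = 1
u3 = 1 ⊙ 1 = 1

1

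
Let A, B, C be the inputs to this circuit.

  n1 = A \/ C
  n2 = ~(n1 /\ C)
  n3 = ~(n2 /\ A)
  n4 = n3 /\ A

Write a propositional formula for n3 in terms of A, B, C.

n1 = A \/ C
n2 = ~(n1 /\ C) = ~((A \/ C) /\ C)
n3 = ~(n2 /\ A) = ~((~((A \/ C) /\ C)) /\ A)

~((~((A \/ C) /\ C)) /\ A)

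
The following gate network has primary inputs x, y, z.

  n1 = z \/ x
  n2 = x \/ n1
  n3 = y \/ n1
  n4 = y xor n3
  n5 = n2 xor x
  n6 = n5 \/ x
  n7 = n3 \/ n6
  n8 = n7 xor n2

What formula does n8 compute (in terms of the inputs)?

n1 = z \/ x
n2 = x \/ n1 = x \/ (z \/ x)
n3 = y \/ n1 = y \/ (z \/ x)
n5 = n2 xor x = (x \/ (z \/ x)) xor x
n6 = n5 \/ x = ((x \/ (z \/ x)) xor x) \/ x
n7 = n3 \/ n6 = (y \/ (z \/ x)) \/ (((x \/ (z \/ x)) xor x) \/ x)
n8 = n7 xor n2 = ((y \/ (z \/ x)) \/ (((x \/ (z \/ x)) xor x) \/ x)) xor (x \/ (z \/ x))

((y \/ (z \/ x)) \/ (((x \/ (z \/ x)) xor x) \/ x)) xor (x \/ (z \/ x))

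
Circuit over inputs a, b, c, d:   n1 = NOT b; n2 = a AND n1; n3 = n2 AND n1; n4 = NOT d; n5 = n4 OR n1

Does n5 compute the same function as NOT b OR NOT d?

Yes

n1 = NOT b
n4 = NOT d
n5 = n4 OR n1 = NOT d OR NOT b
At a=0, b=1, c=0, d=1: circuit gives 0, formula gives 0.
At a=0, b=0, c=0, d=0: circuit gives 1, formula gives 1.
Agrees on all 16 inputs.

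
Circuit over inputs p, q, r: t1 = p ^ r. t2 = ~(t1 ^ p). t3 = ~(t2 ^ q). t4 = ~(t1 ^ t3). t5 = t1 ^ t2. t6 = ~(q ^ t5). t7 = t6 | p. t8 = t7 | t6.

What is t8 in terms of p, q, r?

t1 = p ^ r
t2 = ~(t1 ^ p) = ~((p ^ r) ^ p)
t5 = t1 ^ t2 = (p ^ r) ^ (~((p ^ r) ^ p))
t6 = ~(q ^ t5) = ~(q ^ ((p ^ r) ^ (~((p ^ r) ^ p))))
t7 = t6 | p = (~(q ^ ((p ^ r) ^ (~((p ^ r) ^ p))))) | p
t8 = t7 | t6 = ((~(q ^ ((p ^ r) ^ (~((p ^ r) ^ p))))) | p) | (~(q ^ ((p ^ r) ^ (~((p ^ r) ^ p)))))

((~(q ^ ((p ^ r) ^ (~((p ^ r) ^ p))))) | p) | (~(q ^ ((p ^ r) ^ (~((p ^ r) ^ p)))))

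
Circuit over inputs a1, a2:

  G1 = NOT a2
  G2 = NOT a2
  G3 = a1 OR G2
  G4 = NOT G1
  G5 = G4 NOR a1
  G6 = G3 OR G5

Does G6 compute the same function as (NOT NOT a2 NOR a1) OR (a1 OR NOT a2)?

Yes

G1 = NOT a2
G2 = NOT a2
G3 = a1 OR G2 = a1 OR NOT a2
G4 = NOT G1 = NOT NOT a2
G5 = G4 NOR a1 = NOT NOT a2 NOR a1
G6 = G3 OR G5 = (a1 OR NOT a2) OR (NOT NOT a2 NOR a1)
At a1=0, a2=1: circuit gives 0, formula gives 0.
At a1=0, a2=0: circuit gives 1, formula gives 1.
Agrees on all 4 inputs.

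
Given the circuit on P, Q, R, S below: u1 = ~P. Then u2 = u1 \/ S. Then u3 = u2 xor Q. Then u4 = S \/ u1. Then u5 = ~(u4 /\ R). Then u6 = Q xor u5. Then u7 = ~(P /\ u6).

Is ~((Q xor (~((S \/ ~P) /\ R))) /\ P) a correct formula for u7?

u1 = ~P
u4 = S \/ u1 = S \/ ~P
u5 = ~(u4 /\ R) = ~((S \/ ~P) /\ R)
u6 = Q xor u5 = Q xor (~((S \/ ~P) /\ R))
u7 = ~(P /\ u6) = ~(P /\ (Q xor (~((S \/ ~P) /\ R))))
At P=1, Q=0, R=0, S=0: circuit gives 0, formula gives 0.
At P=0, Q=0, R=0, S=0: circuit gives 1, formula gives 1.
Agrees on all 16 inputs.

Yes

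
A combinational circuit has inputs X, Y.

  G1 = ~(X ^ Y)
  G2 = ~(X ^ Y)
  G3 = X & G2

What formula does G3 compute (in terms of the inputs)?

X & (~(X ^ Y))

G2 = ~(X ^ Y)
G3 = X & G2 = X & (~(X ^ Y))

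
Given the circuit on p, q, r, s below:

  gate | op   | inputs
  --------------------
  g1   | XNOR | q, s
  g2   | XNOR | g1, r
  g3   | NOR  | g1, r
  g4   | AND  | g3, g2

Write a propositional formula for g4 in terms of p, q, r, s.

((q XNOR s) NOR r) AND ((q XNOR s) XNOR r)

g1 = q XNOR s
g2 = g1 XNOR r = (q XNOR s) XNOR r
g3 = g1 NOR r = (q XNOR s) NOR r
g4 = g3 AND g2 = ((q XNOR s) NOR r) AND ((q XNOR s) XNOR r)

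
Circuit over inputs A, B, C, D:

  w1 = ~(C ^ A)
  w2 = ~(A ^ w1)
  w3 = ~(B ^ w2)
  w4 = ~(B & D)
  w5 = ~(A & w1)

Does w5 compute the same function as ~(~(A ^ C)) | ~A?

w1 = ~(C ^ A)
w5 = ~(A & w1) = ~(A & (~(C ^ A)))
At A=1, B=0, C=1, D=0: circuit gives 0, formula gives 0.
At A=0, B=0, C=0, D=0: circuit gives 1, formula gives 1.
Agrees on all 16 inputs.

Yes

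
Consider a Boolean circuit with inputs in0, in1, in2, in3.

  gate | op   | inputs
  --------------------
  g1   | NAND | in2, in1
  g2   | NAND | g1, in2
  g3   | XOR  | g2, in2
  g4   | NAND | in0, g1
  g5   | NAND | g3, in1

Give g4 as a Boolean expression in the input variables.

g1 = in2 NAND in1
g4 = in0 NAND g1 = in0 NAND (in2 NAND in1)

in0 NAND (in2 NAND in1)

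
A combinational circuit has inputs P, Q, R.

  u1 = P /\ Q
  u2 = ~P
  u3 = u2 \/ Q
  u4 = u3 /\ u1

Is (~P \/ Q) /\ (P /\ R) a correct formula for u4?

u1 = P /\ Q
u2 = ~P
u3 = u2 \/ Q = ~P \/ Q
u4 = u3 /\ u1 = (~P \/ Q) /\ (P /\ Q)
At P=1, Q=1, R=0: circuit gives 1, formula gives 0.

No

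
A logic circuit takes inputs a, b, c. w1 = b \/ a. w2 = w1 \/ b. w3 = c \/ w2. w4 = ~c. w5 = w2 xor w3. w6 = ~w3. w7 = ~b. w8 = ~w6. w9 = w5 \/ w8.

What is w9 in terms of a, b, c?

(((b \/ a) \/ b) xor (c \/ ((b \/ a) \/ b))) \/ ~~(c \/ ((b \/ a) \/ b))

w1 = b \/ a
w2 = w1 \/ b = (b \/ a) \/ b
w3 = c \/ w2 = c \/ ((b \/ a) \/ b)
w5 = w2 xor w3 = ((b \/ a) \/ b) xor (c \/ ((b \/ a) \/ b))
w6 = ~w3 = ~(c \/ ((b \/ a) \/ b))
w8 = ~w6 = ~~(c \/ ((b \/ a) \/ b))
w9 = w5 \/ w8 = (((b \/ a) \/ b) xor (c \/ ((b \/ a) \/ b))) \/ ~~(c \/ ((b \/ a) \/ b))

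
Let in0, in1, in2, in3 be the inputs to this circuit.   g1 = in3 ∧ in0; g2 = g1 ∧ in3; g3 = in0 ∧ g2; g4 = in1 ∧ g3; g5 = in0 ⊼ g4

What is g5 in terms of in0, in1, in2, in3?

in0 ⊼ (in1 ∧ (in0 ∧ ((in3 ∧ in0) ∧ in3)))

g1 = in3 ∧ in0
g2 = g1 ∧ in3 = (in3 ∧ in0) ∧ in3
g3 = in0 ∧ g2 = in0 ∧ ((in3 ∧ in0) ∧ in3)
g4 = in1 ∧ g3 = in1 ∧ (in0 ∧ ((in3 ∧ in0) ∧ in3))
g5 = in0 ⊼ g4 = in0 ⊼ (in1 ∧ (in0 ∧ ((in3 ∧ in0) ∧ in3)))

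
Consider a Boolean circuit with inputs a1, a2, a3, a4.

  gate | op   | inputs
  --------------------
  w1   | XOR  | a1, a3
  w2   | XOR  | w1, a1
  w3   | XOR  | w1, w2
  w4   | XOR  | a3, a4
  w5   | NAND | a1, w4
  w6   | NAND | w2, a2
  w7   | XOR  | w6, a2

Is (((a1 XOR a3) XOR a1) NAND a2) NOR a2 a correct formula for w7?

w1 = a1 XOR a3
w2 = w1 XOR a1 = (a1 XOR a3) XOR a1
w6 = w2 NAND a2 = ((a1 XOR a3) XOR a1) NAND a2
w7 = w6 XOR a2 = (((a1 XOR a3) XOR a1) NAND a2) XOR a2
At a1=0, a2=0, a3=0, a4=0: circuit gives 1, formula gives 0.

No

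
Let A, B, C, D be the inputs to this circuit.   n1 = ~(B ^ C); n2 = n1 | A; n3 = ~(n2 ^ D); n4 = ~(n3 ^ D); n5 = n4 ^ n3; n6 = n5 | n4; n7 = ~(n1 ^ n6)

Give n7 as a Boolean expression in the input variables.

n1 = ~(B ^ C)
n2 = n1 | A = (~(B ^ C)) | A
n3 = ~(n2 ^ D) = ~(((~(B ^ C)) | A) ^ D)
n4 = ~(n3 ^ D) = ~((~(((~(B ^ C)) | A) ^ D)) ^ D)
n5 = n4 ^ n3 = (~((~(((~(B ^ C)) | A) ^ D)) ^ D)) ^ (~(((~(B ^ C)) | A) ^ D))
n6 = n5 | n4 = ((~((~(((~(B ^ C)) | A) ^ D)) ^ D)) ^ (~(((~(B ^ C)) | A) ^ D))) | (~((~(((~(B ^ C)) | A) ^ D)) ^ D))
n7 = ~(n1 ^ n6) = ~((~(B ^ C)) ^ (((~((~(((~(B ^ C)) | A) ^ D)) ^ D)) ^ (~(((~(B ^ C)) | A) ^ D))) | (~((~(((~(B ^ C)) | A) ^ D)) ^ D))))

~((~(B ^ C)) ^ (((~((~(((~(B ^ C)) | A) ^ D)) ^ D)) ^ (~(((~(B ^ C)) | A) ^ D))) | (~((~(((~(B ^ C)) | A) ^ D)) ^ D))))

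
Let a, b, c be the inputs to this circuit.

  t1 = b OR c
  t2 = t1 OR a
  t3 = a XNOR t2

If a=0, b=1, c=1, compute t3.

t1 = 1 OR 1 = 1
t2 = 1 OR 0 = 1
t3 = 0 XNOR 1 = 0

0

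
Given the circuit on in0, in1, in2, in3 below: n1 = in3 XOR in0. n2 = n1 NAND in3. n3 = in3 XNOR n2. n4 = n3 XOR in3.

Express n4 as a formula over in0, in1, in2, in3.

n1 = in3 XOR in0
n2 = n1 NAND in3 = (in3 XOR in0) NAND in3
n3 = in3 XNOR n2 = in3 XNOR ((in3 XOR in0) NAND in3)
n4 = n3 XOR in3 = (in3 XNOR ((in3 XOR in0) NAND in3)) XOR in3

(in3 XNOR ((in3 XOR in0) NAND in3)) XOR in3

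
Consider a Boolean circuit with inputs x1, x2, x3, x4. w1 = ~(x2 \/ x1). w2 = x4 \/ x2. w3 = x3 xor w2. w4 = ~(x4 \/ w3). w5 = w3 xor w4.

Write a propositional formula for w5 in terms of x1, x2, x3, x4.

w2 = x4 \/ x2
w3 = x3 xor w2 = x3 xor (x4 \/ x2)
w4 = ~(x4 \/ w3) = ~(x4 \/ (x3 xor (x4 \/ x2)))
w5 = w3 xor w4 = (x3 xor (x4 \/ x2)) xor (~(x4 \/ (x3 xor (x4 \/ x2))))

(x3 xor (x4 \/ x2)) xor (~(x4 \/ (x3 xor (x4 \/ x2))))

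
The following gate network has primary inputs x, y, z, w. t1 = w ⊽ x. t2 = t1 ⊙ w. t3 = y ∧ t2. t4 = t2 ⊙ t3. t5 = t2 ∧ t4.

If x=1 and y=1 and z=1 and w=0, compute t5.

1

t1 = 0 ⊽ 1 = 0
t2 = 0 ⊙ 0 = 1
t3 = 1 ∧ 1 = 1
t4 = 1 ⊙ 1 = 1
t5 = 1 ∧ 1 = 1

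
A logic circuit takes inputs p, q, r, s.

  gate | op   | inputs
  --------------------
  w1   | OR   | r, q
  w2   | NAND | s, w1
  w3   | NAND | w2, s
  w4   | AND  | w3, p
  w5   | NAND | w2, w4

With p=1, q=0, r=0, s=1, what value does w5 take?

w1 = 0 OR 0 = 0
w2 = 1 NAND 0 = 1
w3 = 1 NAND 1 = 0
w4 = 0 AND 1 = 0
w5 = 1 NAND 0 = 1

1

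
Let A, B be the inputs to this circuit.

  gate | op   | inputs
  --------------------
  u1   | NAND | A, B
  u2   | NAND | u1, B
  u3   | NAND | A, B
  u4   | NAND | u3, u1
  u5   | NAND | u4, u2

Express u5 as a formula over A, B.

((A NAND B) NAND (A NAND B)) NAND ((A NAND B) NAND B)

u1 = A NAND B
u2 = u1 NAND B = (A NAND B) NAND B
u3 = A NAND B
u4 = u3 NAND u1 = (A NAND B) NAND (A NAND B)
u5 = u4 NAND u2 = ((A NAND B) NAND (A NAND B)) NAND ((A NAND B) NAND B)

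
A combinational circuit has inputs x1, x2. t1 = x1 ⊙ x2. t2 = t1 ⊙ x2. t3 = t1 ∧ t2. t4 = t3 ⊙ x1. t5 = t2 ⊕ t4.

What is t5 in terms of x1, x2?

((x1 ⊙ x2) ⊙ x2) ⊕ (((x1 ⊙ x2) ∧ ((x1 ⊙ x2) ⊙ x2)) ⊙ x1)

t1 = x1 ⊙ x2
t2 = t1 ⊙ x2 = (x1 ⊙ x2) ⊙ x2
t3 = t1 ∧ t2 = (x1 ⊙ x2) ∧ ((x1 ⊙ x2) ⊙ x2)
t4 = t3 ⊙ x1 = ((x1 ⊙ x2) ∧ ((x1 ⊙ x2) ⊙ x2)) ⊙ x1
t5 = t2 ⊕ t4 = ((x1 ⊙ x2) ⊙ x2) ⊕ (((x1 ⊙ x2) ∧ ((x1 ⊙ x2) ⊙ x2)) ⊙ x1)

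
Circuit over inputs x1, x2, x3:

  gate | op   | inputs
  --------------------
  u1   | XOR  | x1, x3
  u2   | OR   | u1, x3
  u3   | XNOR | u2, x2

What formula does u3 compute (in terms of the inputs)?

((x1 XOR x3) OR x3) XNOR x2

u1 = x1 XOR x3
u2 = u1 OR x3 = (x1 XOR x3) OR x3
u3 = u2 XNOR x2 = ((x1 XOR x3) OR x3) XNOR x2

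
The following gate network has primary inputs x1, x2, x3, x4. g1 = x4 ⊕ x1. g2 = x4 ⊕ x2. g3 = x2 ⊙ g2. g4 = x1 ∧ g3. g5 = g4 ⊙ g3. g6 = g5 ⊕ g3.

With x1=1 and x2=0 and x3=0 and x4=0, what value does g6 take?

g2 = 0 ⊕ 0 = 0
g3 = 0 ⊙ 0 = 1
g4 = 1 ∧ 1 = 1
g5 = 1 ⊙ 1 = 1
g6 = 1 ⊕ 1 = 0

0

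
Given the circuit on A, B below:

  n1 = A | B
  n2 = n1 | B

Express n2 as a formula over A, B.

(A | B) | B

n1 = A | B
n2 = n1 | B = (A | B) | B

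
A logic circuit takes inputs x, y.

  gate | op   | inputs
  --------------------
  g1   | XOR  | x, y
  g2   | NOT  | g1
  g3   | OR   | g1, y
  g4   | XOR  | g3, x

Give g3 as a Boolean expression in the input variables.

(x XOR y) OR y

g1 = x XOR y
g3 = g1 OR y = (x XOR y) OR y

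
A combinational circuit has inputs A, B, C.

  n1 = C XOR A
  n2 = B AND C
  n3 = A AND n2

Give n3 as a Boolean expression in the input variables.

n2 = B AND C
n3 = A AND n2 = A AND (B AND C)

A AND (B AND C)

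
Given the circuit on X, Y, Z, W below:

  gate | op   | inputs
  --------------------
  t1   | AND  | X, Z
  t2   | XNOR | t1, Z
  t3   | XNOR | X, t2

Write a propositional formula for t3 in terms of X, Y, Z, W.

X XNOR ((X AND Z) XNOR Z)

t1 = X AND Z
t2 = t1 XNOR Z = (X AND Z) XNOR Z
t3 = X XNOR t2 = X XNOR ((X AND Z) XNOR Z)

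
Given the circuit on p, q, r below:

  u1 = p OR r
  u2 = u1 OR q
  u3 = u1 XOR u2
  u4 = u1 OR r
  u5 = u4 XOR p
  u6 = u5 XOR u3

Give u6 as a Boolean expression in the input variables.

(((p OR r) OR r) XOR p) XOR ((p OR r) XOR ((p OR r) OR q))

u1 = p OR r
u2 = u1 OR q = (p OR r) OR q
u3 = u1 XOR u2 = (p OR r) XOR ((p OR r) OR q)
u4 = u1 OR r = (p OR r) OR r
u5 = u4 XOR p = ((p OR r) OR r) XOR p
u6 = u5 XOR u3 = (((p OR r) OR r) XOR p) XOR ((p OR r) XOR ((p OR r) OR q))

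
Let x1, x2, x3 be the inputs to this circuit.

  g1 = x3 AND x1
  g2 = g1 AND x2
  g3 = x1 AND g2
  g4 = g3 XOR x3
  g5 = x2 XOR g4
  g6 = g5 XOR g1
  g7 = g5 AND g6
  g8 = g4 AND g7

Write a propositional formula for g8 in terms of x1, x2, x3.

((x1 AND ((x3 AND x1) AND x2)) XOR x3) AND ((x2 XOR ((x1 AND ((x3 AND x1) AND x2)) XOR x3)) AND ((x2 XOR ((x1 AND ((x3 AND x1) AND x2)) XOR x3)) XOR (x3 AND x1)))

g1 = x3 AND x1
g2 = g1 AND x2 = (x3 AND x1) AND x2
g3 = x1 AND g2 = x1 AND ((x3 AND x1) AND x2)
g4 = g3 XOR x3 = (x1 AND ((x3 AND x1) AND x2)) XOR x3
g5 = x2 XOR g4 = x2 XOR ((x1 AND ((x3 AND x1) AND x2)) XOR x3)
g6 = g5 XOR g1 = (x2 XOR ((x1 AND ((x3 AND x1) AND x2)) XOR x3)) XOR (x3 AND x1)
g7 = g5 AND g6 = (x2 XOR ((x1 AND ((x3 AND x1) AND x2)) XOR x3)) AND ((x2 XOR ((x1 AND ((x3 AND x1) AND x2)) XOR x3)) XOR (x3 AND x1))
g8 = g4 AND g7 = ((x1 AND ((x3 AND x1) AND x2)) XOR x3) AND ((x2 XOR ((x1 AND ((x3 AND x1) AND x2)) XOR x3)) AND ((x2 XOR ((x1 AND ((x3 AND x1) AND x2)) XOR x3)) XOR (x3 AND x1)))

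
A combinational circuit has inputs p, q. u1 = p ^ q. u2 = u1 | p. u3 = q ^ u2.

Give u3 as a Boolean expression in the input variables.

q ^ ((p ^ q) | p)

u1 = p ^ q
u2 = u1 | p = (p ^ q) | p
u3 = q ^ u2 = q ^ ((p ^ q) | p)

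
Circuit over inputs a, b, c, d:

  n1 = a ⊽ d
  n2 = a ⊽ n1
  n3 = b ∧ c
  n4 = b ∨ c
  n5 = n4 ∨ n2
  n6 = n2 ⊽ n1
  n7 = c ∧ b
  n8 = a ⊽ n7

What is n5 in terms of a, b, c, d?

n1 = a ⊽ d
n2 = a ⊽ n1 = a ⊽ (a ⊽ d)
n4 = b ∨ c
n5 = n4 ∨ n2 = (b ∨ c) ∨ (a ⊽ (a ⊽ d))

(b ∨ c) ∨ (a ⊽ (a ⊽ d))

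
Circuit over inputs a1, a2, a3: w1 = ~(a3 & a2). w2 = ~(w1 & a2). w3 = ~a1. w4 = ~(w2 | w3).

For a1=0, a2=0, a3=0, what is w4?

0

w1 = ~(0 & 0) = 1
w2 = ~(1 & 0) = 1
w3 = ~0 = 1
w4 = ~(1 | 1) = 0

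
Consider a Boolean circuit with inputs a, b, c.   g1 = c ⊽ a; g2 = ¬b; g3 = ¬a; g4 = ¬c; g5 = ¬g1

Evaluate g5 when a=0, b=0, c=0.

0

g1 = 0 ⊽ 0 = 1
g5 = ¬1 = 0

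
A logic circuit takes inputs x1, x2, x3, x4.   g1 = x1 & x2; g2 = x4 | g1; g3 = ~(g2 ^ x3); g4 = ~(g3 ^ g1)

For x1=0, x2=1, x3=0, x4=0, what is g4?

g1 = 0 & 1 = 0
g2 = 0 | 0 = 0
g3 = ~(0 ^ 0) = 1
g4 = ~(1 ^ 0) = 0

0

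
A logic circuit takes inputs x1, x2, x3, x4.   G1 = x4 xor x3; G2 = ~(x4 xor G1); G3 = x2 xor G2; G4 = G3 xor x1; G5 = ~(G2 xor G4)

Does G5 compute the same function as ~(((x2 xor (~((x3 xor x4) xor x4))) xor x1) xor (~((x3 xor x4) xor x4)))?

Yes

G1 = x4 xor x3
G2 = ~(x4 xor G1) = ~(x4 xor (x4 xor x3))
G3 = x2 xor G2 = x2 xor (~(x4 xor (x4 xor x3)))
G4 = G3 xor x1 = (x2 xor (~(x4 xor (x4 xor x3)))) xor x1
G5 = ~(G2 xor G4) = ~((~(x4 xor (x4 xor x3))) xor ((x2 xor (~(x4 xor (x4 xor x3)))) xor x1))
At x1=0, x2=1, x3=0, x4=0: circuit gives 0, formula gives 0.
At x1=0, x2=0, x3=0, x4=0: circuit gives 1, formula gives 1.
Agrees on all 16 inputs.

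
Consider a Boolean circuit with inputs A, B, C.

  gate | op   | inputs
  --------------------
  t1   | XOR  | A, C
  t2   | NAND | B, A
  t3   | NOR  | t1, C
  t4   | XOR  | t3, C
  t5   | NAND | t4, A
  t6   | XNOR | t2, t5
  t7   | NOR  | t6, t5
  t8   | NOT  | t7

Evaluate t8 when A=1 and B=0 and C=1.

t1 = 1 XOR 1 = 0
t2 = 0 NAND 1 = 1
t3 = 0 NOR 1 = 0
t4 = 0 XOR 1 = 1
t5 = 1 NAND 1 = 0
t6 = 1 XNOR 0 = 0
t7 = 0 NOR 0 = 1
t8 = NOT 1 = 0

0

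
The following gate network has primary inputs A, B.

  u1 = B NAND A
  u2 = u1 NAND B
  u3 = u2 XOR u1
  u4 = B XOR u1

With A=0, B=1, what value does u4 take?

u1 = 1 NAND 0 = 1
u4 = 1 XOR 1 = 0

0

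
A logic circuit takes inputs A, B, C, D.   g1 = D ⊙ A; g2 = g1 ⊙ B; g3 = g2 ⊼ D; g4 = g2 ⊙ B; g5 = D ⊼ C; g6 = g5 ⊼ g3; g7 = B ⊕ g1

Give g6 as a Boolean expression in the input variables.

g1 = D ⊙ A
g2 = g1 ⊙ B = (D ⊙ A) ⊙ B
g3 = g2 ⊼ D = ((D ⊙ A) ⊙ B) ⊼ D
g5 = D ⊼ C
g6 = g5 ⊼ g3 = (D ⊼ C) ⊼ (((D ⊙ A) ⊙ B) ⊼ D)

(D ⊼ C) ⊼ (((D ⊙ A) ⊙ B) ⊼ D)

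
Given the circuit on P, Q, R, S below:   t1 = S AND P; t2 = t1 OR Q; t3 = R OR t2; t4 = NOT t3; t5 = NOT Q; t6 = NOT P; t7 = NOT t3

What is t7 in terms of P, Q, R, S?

NOT (R OR ((S AND P) OR Q))

t1 = S AND P
t2 = t1 OR Q = (S AND P) OR Q
t3 = R OR t2 = R OR ((S AND P) OR Q)
t7 = NOT t3 = NOT (R OR ((S AND P) OR Q))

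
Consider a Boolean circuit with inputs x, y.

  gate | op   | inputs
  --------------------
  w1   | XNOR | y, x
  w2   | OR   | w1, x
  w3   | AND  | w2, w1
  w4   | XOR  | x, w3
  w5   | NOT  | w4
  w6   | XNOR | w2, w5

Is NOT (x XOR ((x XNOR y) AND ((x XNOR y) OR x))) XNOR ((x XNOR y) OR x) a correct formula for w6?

Yes

w1 = y XNOR x
w2 = w1 OR x = (y XNOR x) OR x
w3 = w2 AND w1 = ((y XNOR x) OR x) AND (y XNOR x)
w4 = x XOR w3 = x XOR (((y XNOR x) OR x) AND (y XNOR x))
w5 = NOT w4 = NOT (x XOR (((y XNOR x) OR x) AND (y XNOR x)))
w6 = w2 XNOR w5 = ((y XNOR x) OR x) XNOR NOT (x XOR (((y XNOR x) OR x) AND (y XNOR x)))
At x=0, y=0: circuit gives 0, formula gives 0.
At x=1, y=1: circuit gives 1, formula gives 1.
Agrees on all 4 inputs.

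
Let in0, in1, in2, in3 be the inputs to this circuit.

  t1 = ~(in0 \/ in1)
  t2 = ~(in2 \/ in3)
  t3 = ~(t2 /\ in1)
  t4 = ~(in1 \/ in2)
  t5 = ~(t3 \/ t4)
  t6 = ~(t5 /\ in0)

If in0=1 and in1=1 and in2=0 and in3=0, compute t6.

t2 = ~(0 \/ 0) = 1
t3 = ~(1 /\ 1) = 0
t4 = ~(1 \/ 0) = 0
t5 = ~(0 \/ 0) = 1
t6 = ~(1 /\ 1) = 0

0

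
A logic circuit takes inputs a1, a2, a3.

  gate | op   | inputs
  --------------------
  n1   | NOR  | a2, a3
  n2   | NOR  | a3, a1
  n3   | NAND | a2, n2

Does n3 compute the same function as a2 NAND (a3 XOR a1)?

n2 = a3 NOR a1
n3 = a2 NAND n2 = a2 NAND (a3 NOR a1)
At a1=0, a2=1, a3=0: circuit gives 0, formula gives 1.

No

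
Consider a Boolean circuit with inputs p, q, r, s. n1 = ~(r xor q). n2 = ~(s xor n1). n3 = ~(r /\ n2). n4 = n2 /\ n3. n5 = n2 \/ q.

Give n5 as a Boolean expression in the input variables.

(~(s xor (~(r xor q)))) \/ q

n1 = ~(r xor q)
n2 = ~(s xor n1) = ~(s xor (~(r xor q)))
n5 = n2 \/ q = (~(s xor (~(r xor q)))) \/ q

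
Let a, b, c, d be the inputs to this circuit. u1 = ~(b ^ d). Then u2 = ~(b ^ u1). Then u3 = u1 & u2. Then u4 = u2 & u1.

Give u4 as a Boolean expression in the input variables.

u1 = ~(b ^ d)
u2 = ~(b ^ u1) = ~(b ^ (~(b ^ d)))
u4 = u2 & u1 = (~(b ^ (~(b ^ d)))) & (~(b ^ d))

(~(b ^ (~(b ^ d)))) & (~(b ^ d))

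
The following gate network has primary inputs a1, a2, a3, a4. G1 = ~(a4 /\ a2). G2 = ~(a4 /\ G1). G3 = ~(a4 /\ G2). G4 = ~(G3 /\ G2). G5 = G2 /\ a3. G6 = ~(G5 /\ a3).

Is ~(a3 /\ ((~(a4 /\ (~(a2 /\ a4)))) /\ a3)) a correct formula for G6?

G1 = ~(a4 /\ a2)
G2 = ~(a4 /\ G1) = ~(a4 /\ (~(a4 /\ a2)))
G5 = G2 /\ a3 = (~(a4 /\ (~(a4 /\ a2)))) /\ a3
G6 = ~(G5 /\ a3) = ~(((~(a4 /\ (~(a4 /\ a2)))) /\ a3) /\ a3)
At a1=0, a2=0, a3=1, a4=0: circuit gives 0, formula gives 0.
At a1=0, a2=0, a3=0, a4=0: circuit gives 1, formula gives 1.
Agrees on all 16 inputs.

Yes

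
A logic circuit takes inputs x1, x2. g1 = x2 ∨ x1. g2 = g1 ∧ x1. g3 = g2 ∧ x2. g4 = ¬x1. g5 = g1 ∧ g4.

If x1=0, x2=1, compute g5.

1

g1 = 1 ∨ 0 = 1
g4 = ¬0 = 1
g5 = 1 ∧ 1 = 1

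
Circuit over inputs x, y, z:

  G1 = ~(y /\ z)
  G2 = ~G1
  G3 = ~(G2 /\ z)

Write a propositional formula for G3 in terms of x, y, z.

G1 = ~(y /\ z)
G2 = ~G1 = ~(~(y /\ z))
G3 = ~(G2 /\ z) = ~(~(~(y /\ z)) /\ z)

~(~(~(y /\ z)) /\ z)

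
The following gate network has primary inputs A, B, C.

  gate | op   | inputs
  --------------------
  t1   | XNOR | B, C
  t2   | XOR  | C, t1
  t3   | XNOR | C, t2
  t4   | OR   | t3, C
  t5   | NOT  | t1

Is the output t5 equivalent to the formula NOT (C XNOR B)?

Yes

t1 = B XNOR C
t5 = NOT t1 = NOT (B XNOR C)
At A=0, B=0, C=0: circuit gives 0, formula gives 0.
At A=0, B=0, C=1: circuit gives 1, formula gives 1.
Agrees on all 8 inputs.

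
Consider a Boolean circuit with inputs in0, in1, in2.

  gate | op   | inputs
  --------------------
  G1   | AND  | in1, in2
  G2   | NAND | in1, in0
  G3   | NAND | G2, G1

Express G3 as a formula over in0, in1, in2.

G1 = in1 AND in2
G2 = in1 NAND in0
G3 = G2 NAND G1 = (in1 NAND in0) NAND (in1 AND in2)

(in1 NAND in0) NAND (in1 AND in2)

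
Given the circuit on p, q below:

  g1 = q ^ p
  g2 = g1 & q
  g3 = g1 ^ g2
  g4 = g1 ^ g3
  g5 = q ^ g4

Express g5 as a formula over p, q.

g1 = q ^ p
g2 = g1 & q = (q ^ p) & q
g3 = g1 ^ g2 = (q ^ p) ^ ((q ^ p) & q)
g4 = g1 ^ g3 = (q ^ p) ^ ((q ^ p) ^ ((q ^ p) & q))
g5 = q ^ g4 = q ^ ((q ^ p) ^ ((q ^ p) ^ ((q ^ p) & q)))

q ^ ((q ^ p) ^ ((q ^ p) ^ ((q ^ p) & q)))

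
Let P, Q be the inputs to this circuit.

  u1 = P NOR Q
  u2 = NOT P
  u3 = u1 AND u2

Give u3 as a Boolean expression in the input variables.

u1 = P NOR Q
u2 = NOT P
u3 = u1 AND u2 = (P NOR Q) AND NOT P

(P NOR Q) AND NOT P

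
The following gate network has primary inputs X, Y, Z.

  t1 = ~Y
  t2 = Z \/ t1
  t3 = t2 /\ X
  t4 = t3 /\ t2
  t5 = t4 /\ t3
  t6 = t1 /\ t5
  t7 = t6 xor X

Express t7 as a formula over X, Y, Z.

(~Y /\ ((((Z \/ ~Y) /\ X) /\ (Z \/ ~Y)) /\ ((Z \/ ~Y) /\ X))) xor X

t1 = ~Y
t2 = Z \/ t1 = Z \/ ~Y
t3 = t2 /\ X = (Z \/ ~Y) /\ X
t4 = t3 /\ t2 = ((Z \/ ~Y) /\ X) /\ (Z \/ ~Y)
t5 = t4 /\ t3 = (((Z \/ ~Y) /\ X) /\ (Z \/ ~Y)) /\ ((Z \/ ~Y) /\ X)
t6 = t1 /\ t5 = ~Y /\ ((((Z \/ ~Y) /\ X) /\ (Z \/ ~Y)) /\ ((Z \/ ~Y) /\ X))
t7 = t6 xor X = (~Y /\ ((((Z \/ ~Y) /\ X) /\ (Z \/ ~Y)) /\ ((Z \/ ~Y) /\ X))) xor X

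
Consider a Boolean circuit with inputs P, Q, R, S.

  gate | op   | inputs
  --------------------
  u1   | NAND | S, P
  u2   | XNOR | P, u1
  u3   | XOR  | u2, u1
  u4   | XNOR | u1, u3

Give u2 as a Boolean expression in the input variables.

u1 = S NAND P
u2 = P XNOR u1 = P XNOR (S NAND P)

P XNOR (S NAND P)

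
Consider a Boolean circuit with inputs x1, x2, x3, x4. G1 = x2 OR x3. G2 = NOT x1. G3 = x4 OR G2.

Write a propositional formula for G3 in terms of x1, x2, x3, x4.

x4 OR NOT x1

G2 = NOT x1
G3 = x4 OR G2 = x4 OR NOT x1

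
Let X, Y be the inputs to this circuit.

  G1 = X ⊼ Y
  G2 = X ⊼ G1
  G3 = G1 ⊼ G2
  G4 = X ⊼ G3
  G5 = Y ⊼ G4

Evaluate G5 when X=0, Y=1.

0

G1 = 0 ⊼ 1 = 1
G2 = 0 ⊼ 1 = 1
G3 = 1 ⊼ 1 = 0
G4 = 0 ⊼ 0 = 1
G5 = 1 ⊼ 1 = 0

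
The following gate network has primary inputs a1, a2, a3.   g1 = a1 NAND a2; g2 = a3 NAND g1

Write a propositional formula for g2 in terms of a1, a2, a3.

a3 NAND (a1 NAND a2)

g1 = a1 NAND a2
g2 = a3 NAND g1 = a3 NAND (a1 NAND a2)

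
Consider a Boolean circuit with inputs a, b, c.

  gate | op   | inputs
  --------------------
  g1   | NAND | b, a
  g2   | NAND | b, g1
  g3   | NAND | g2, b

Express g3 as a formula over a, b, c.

g1 = b NAND a
g2 = b NAND g1 = b NAND (b NAND a)
g3 = g2 NAND b = (b NAND (b NAND a)) NAND b

(b NAND (b NAND a)) NAND b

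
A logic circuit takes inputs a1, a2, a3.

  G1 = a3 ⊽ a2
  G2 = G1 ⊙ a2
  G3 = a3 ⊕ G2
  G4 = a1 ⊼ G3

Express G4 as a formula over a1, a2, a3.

G1 = a3 ⊽ a2
G2 = G1 ⊙ a2 = (a3 ⊽ a2) ⊙ a2
G3 = a3 ⊕ G2 = a3 ⊕ ((a3 ⊽ a2) ⊙ a2)
G4 = a1 ⊼ G3 = a1 ⊼ (a3 ⊕ ((a3 ⊽ a2) ⊙ a2))

a1 ⊼ (a3 ⊕ ((a3 ⊽ a2) ⊙ a2))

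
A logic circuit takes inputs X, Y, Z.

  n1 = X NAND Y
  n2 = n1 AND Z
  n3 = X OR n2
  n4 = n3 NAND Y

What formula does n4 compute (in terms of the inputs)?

n1 = X NAND Y
n2 = n1 AND Z = (X NAND Y) AND Z
n3 = X OR n2 = X OR ((X NAND Y) AND Z)
n4 = n3 NAND Y = (X OR ((X NAND Y) AND Z)) NAND Y

(X OR ((X NAND Y) AND Z)) NAND Y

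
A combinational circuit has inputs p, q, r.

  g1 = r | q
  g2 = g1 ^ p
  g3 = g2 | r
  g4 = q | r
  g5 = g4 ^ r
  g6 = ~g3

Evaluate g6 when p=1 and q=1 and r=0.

1

g1 = 0 | 1 = 1
g2 = 1 ^ 1 = 0
g3 = 0 | 0 = 0
g6 = ~0 = 1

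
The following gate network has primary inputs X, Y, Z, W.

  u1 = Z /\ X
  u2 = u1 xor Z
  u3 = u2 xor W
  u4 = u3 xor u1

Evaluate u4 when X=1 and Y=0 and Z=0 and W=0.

0

u1 = 0 /\ 1 = 0
u2 = 0 xor 0 = 0
u3 = 0 xor 0 = 0
u4 = 0 xor 0 = 0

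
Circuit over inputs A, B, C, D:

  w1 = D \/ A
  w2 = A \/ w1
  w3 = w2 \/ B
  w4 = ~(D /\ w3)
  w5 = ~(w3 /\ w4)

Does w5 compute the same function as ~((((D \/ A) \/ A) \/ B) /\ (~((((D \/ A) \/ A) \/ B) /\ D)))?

Yes

w1 = D \/ A
w2 = A \/ w1 = A \/ (D \/ A)
w3 = w2 \/ B = (A \/ (D \/ A)) \/ B
w4 = ~(D /\ w3) = ~(D /\ ((A \/ (D \/ A)) \/ B))
w5 = ~(w3 /\ w4) = ~(((A \/ (D \/ A)) \/ B) /\ (~(D /\ ((A \/ (D \/ A)) \/ B))))
At A=0, B=1, C=0, D=0: circuit gives 0, formula gives 0.
At A=0, B=0, C=0, D=0: circuit gives 1, formula gives 1.
Agrees on all 16 inputs.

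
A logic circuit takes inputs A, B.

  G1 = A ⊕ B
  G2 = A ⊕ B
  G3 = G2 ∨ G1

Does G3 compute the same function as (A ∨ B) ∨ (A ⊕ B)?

No

G1 = A ⊕ B
G2 = A ⊕ B
G3 = G2 ∨ G1 = (A ⊕ B) ∨ (A ⊕ B)
At A=1, B=1: circuit gives 0, formula gives 1.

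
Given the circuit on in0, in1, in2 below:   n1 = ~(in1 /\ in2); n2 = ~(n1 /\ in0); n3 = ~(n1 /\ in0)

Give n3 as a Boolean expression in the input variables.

~((~(in1 /\ in2)) /\ in0)

n1 = ~(in1 /\ in2)
n3 = ~(n1 /\ in0) = ~((~(in1 /\ in2)) /\ in0)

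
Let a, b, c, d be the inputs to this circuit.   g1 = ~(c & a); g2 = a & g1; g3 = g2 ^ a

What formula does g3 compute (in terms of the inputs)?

(a & (~(c & a))) ^ a

g1 = ~(c & a)
g2 = a & g1 = a & (~(c & a))
g3 = g2 ^ a = (a & (~(c & a))) ^ a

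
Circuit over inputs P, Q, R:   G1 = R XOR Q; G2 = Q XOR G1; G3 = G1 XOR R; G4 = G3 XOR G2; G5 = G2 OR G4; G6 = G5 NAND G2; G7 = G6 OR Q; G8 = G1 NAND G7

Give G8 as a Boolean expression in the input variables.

(R XOR Q) NAND ((((Q XOR (R XOR Q)) OR (((R XOR Q) XOR R) XOR (Q XOR (R XOR Q)))) NAND (Q XOR (R XOR Q))) OR Q)

G1 = R XOR Q
G2 = Q XOR G1 = Q XOR (R XOR Q)
G3 = G1 XOR R = (R XOR Q) XOR R
G4 = G3 XOR G2 = ((R XOR Q) XOR R) XOR (Q XOR (R XOR Q))
G5 = G2 OR G4 = (Q XOR (R XOR Q)) OR (((R XOR Q) XOR R) XOR (Q XOR (R XOR Q)))
G6 = G5 NAND G2 = ((Q XOR (R XOR Q)) OR (((R XOR Q) XOR R) XOR (Q XOR (R XOR Q)))) NAND (Q XOR (R XOR Q))
G7 = G6 OR Q = (((Q XOR (R XOR Q)) OR (((R XOR Q) XOR R) XOR (Q XOR (R XOR Q)))) NAND (Q XOR (R XOR Q))) OR Q
G8 = G1 NAND G7 = (R XOR Q) NAND ((((Q XOR (R XOR Q)) OR (((R XOR Q) XOR R) XOR (Q XOR (R XOR Q)))) NAND (Q XOR (R XOR Q))) OR Q)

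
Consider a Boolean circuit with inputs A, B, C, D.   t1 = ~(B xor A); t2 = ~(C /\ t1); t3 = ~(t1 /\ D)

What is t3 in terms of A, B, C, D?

~((~(B xor A)) /\ D)

t1 = ~(B xor A)
t3 = ~(t1 /\ D) = ~((~(B xor A)) /\ D)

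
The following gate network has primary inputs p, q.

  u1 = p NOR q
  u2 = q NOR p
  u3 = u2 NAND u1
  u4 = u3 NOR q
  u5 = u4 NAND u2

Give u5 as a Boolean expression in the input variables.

u1 = p NOR q
u2 = q NOR p
u3 = u2 NAND u1 = (q NOR p) NAND (p NOR q)
u4 = u3 NOR q = ((q NOR p) NAND (p NOR q)) NOR q
u5 = u4 NAND u2 = (((q NOR p) NAND (p NOR q)) NOR q) NAND (q NOR p)

(((q NOR p) NAND (p NOR q)) NOR q) NAND (q NOR p)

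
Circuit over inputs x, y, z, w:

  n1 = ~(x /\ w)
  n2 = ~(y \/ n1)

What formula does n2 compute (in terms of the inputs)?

n1 = ~(x /\ w)
n2 = ~(y \/ n1) = ~(y \/ (~(x /\ w)))

~(y \/ (~(x /\ w)))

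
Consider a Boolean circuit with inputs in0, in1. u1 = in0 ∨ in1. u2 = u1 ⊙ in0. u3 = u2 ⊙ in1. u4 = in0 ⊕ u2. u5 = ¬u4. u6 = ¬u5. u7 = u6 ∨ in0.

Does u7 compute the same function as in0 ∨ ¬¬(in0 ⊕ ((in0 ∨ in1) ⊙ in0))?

u1 = in0 ∨ in1
u2 = u1 ⊙ in0 = (in0 ∨ in1) ⊙ in0
u4 = in0 ⊕ u2 = in0 ⊕ ((in0 ∨ in1) ⊙ in0)
u5 = ¬u4 = ¬(in0 ⊕ ((in0 ∨ in1) ⊙ in0))
u6 = ¬u5 = ¬¬(in0 ⊕ ((in0 ∨ in1) ⊙ in0))
u7 = u6 ∨ in0 = ¬¬(in0 ⊕ ((in0 ∨ in1) ⊙ in0)) ∨ in0
At in0=0, in1=1: circuit gives 0, formula gives 0.
At in0=0, in1=0: circuit gives 1, formula gives 1.
Agrees on all 4 inputs.

Yes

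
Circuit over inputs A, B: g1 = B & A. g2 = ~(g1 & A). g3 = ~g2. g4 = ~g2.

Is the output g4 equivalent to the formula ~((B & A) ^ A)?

g1 = B & A
g2 = ~(g1 & A) = ~((B & A) & A)
g4 = ~g2 = ~(~((B & A) & A))
At A=0, B=0: circuit gives 0, formula gives 1.

No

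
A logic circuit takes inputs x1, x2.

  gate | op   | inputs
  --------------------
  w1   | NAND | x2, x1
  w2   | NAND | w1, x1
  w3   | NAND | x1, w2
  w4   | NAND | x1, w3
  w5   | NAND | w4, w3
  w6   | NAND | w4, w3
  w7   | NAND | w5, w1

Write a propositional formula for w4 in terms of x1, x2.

w1 = x2 NAND x1
w2 = w1 NAND x1 = (x2 NAND x1) NAND x1
w3 = x1 NAND w2 = x1 NAND ((x2 NAND x1) NAND x1)
w4 = x1 NAND w3 = x1 NAND (x1 NAND ((x2 NAND x1) NAND x1))

x1 NAND (x1 NAND ((x2 NAND x1) NAND x1))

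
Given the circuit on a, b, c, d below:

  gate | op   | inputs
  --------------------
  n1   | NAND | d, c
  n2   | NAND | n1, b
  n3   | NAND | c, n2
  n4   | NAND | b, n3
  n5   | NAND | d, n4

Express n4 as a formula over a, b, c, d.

n1 = d NAND c
n2 = n1 NAND b = (d NAND c) NAND b
n3 = c NAND n2 = c NAND ((d NAND c) NAND b)
n4 = b NAND n3 = b NAND (c NAND ((d NAND c) NAND b))

b NAND (c NAND ((d NAND c) NAND b))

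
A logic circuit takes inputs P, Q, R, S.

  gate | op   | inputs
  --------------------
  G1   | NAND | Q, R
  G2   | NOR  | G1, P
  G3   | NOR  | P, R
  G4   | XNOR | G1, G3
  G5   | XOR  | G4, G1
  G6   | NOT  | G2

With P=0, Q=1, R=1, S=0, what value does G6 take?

G1 = 1 NAND 1 = 0
G2 = 0 NOR 0 = 1
G6 = NOT 1 = 0

0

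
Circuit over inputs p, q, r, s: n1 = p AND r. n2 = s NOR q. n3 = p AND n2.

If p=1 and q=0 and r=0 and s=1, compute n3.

0

n2 = 1 NOR 0 = 0
n3 = 1 AND 0 = 0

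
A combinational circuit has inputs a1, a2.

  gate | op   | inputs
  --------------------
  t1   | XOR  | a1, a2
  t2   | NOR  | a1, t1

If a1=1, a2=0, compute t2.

t1 = 1 XOR 0 = 1
t2 = 1 NOR 1 = 0

0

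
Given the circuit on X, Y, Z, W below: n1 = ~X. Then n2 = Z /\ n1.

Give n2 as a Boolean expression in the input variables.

n1 = ~X
n2 = Z /\ n1 = Z /\ ~X

Z /\ ~X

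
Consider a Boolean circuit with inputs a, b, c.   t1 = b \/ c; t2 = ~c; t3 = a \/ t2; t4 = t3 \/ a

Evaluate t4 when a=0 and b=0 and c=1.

0

t2 = ~1 = 0
t3 = 0 \/ 0 = 0
t4 = 0 \/ 0 = 0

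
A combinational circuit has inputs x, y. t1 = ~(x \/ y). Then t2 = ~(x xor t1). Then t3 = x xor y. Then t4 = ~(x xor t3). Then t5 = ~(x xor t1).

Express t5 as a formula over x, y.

t1 = ~(x \/ y)
t5 = ~(x xor t1) = ~(x xor (~(x \/ y)))

~(x xor (~(x \/ y)))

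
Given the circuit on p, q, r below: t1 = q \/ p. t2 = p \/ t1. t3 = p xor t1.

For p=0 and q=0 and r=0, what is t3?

t1 = 0 \/ 0 = 0
t3 = 0 xor 0 = 0

0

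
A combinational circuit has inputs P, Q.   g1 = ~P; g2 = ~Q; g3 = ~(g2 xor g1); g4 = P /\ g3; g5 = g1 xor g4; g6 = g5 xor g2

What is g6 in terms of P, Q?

g1 = ~P
g2 = ~Q
g3 = ~(g2 xor g1) = ~(~Q xor ~P)
g4 = P /\ g3 = P /\ (~(~Q xor ~P))
g5 = g1 xor g4 = ~P xor (P /\ (~(~Q xor ~P)))
g6 = g5 xor g2 = (~P xor (P /\ (~(~Q xor ~P)))) xor ~Q

(~P xor (P /\ (~(~Q xor ~P)))) xor ~Q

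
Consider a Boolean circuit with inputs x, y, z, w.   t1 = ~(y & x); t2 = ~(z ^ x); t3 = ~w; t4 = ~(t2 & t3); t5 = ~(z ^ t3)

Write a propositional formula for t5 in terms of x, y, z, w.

t3 = ~w
t5 = ~(z ^ t3) = ~(z ^ ~w)

~(z ^ ~w)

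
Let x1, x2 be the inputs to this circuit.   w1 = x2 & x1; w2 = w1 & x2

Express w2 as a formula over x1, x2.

w1 = x2 & x1
w2 = w1 & x2 = (x2 & x1) & x2

(x2 & x1) & x2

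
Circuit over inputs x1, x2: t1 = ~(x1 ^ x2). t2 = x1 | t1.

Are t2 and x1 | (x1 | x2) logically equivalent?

t1 = ~(x1 ^ x2)
t2 = x1 | t1 = x1 | (~(x1 ^ x2))
At x1=0, x2=0: circuit gives 1, formula gives 0.

No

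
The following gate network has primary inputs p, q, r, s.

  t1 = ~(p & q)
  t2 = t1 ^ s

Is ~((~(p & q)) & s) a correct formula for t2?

No

t1 = ~(p & q)
t2 = t1 ^ s = (~(p & q)) ^ s
At p=1, q=1, r=0, s=0: circuit gives 0, formula gives 1.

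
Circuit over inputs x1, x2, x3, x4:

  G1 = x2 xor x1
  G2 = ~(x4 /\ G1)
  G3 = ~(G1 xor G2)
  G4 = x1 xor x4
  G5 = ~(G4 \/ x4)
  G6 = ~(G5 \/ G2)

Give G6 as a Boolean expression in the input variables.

G1 = x2 xor x1
G2 = ~(x4 /\ G1) = ~(x4 /\ (x2 xor x1))
G4 = x1 xor x4
G5 = ~(G4 \/ x4) = ~((x1 xor x4) \/ x4)
G6 = ~(G5 \/ G2) = ~((~((x1 xor x4) \/ x4)) \/ (~(x4 /\ (x2 xor x1))))

~((~((x1 xor x4) \/ x4)) \/ (~(x4 /\ (x2 xor x1))))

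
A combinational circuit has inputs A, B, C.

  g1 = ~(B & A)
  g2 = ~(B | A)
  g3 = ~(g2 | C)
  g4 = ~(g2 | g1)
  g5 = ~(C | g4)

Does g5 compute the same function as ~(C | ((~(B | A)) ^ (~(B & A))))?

g1 = ~(B & A)
g2 = ~(B | A)
g4 = ~(g2 | g1) = ~((~(B | A)) | (~(B & A)))
g5 = ~(C | g4) = ~(C | (~((~(B | A)) | (~(B & A)))))
At A=0, B=1, C=0: circuit gives 1, formula gives 0.

No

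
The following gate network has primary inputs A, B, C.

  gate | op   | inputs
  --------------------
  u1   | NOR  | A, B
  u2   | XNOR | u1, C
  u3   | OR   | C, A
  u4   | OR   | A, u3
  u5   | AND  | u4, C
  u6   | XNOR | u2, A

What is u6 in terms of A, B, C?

((A NOR B) XNOR C) XNOR A

u1 = A NOR B
u2 = u1 XNOR C = (A NOR B) XNOR C
u6 = u2 XNOR A = ((A NOR B) XNOR C) XNOR A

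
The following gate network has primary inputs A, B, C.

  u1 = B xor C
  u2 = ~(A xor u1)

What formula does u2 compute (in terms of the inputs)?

u1 = B xor C
u2 = ~(A xor u1) = ~(A xor (B xor C))

~(A xor (B xor C))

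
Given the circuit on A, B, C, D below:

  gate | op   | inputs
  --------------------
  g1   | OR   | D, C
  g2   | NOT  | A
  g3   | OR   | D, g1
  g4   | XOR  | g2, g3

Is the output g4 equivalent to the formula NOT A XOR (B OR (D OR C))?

No

g1 = D OR C
g2 = NOT A
g3 = D OR g1 = D OR (D OR C)
g4 = g2 XOR g3 = NOT A XOR (D OR (D OR C))
At A=0, B=1, C=0, D=0: circuit gives 1, formula gives 0.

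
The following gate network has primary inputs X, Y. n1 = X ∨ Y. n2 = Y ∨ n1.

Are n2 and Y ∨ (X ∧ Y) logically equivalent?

No

n1 = X ∨ Y
n2 = Y ∨ n1 = Y ∨ (X ∨ Y)
At X=1, Y=0: circuit gives 1, formula gives 0.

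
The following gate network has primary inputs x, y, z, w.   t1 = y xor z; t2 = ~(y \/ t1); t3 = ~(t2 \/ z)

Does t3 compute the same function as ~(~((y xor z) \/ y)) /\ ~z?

Yes

t1 = y xor z
t2 = ~(y \/ t1) = ~(y \/ (y xor z))
t3 = ~(t2 \/ z) = ~((~(y \/ (y xor z))) \/ z)
At x=0, y=0, z=0, w=0: circuit gives 0, formula gives 0.
At x=0, y=1, z=0, w=0: circuit gives 1, formula gives 1.
Agrees on all 16 inputs.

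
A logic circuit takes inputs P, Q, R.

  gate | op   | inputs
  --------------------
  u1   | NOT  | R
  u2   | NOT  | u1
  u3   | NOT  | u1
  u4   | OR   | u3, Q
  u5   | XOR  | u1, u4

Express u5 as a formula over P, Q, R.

NOT R XOR (NOT NOT R OR Q)

u1 = NOT R
u3 = NOT u1 = NOT NOT R
u4 = u3 OR Q = NOT NOT R OR Q
u5 = u1 XOR u4 = NOT R XOR (NOT NOT R OR Q)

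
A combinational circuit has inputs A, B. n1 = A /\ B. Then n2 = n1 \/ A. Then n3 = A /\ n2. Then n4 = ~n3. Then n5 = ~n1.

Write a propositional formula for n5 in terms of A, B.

~(A /\ B)

n1 = A /\ B
n5 = ~n1 = ~(A /\ B)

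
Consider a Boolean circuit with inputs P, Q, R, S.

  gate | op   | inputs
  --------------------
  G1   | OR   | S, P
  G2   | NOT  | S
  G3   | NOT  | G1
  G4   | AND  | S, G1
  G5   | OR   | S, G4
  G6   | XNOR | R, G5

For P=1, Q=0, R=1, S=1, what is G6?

1

G1 = 1 OR 1 = 1
G4 = 1 AND 1 = 1
G5 = 1 OR 1 = 1
G6 = 1 XNOR 1 = 1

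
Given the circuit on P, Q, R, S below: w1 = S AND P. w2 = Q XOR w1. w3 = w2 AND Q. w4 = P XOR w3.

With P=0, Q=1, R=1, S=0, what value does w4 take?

w1 = 0 AND 0 = 0
w2 = 1 XOR 0 = 1
w3 = 1 AND 1 = 1
w4 = 0 XOR 1 = 1

1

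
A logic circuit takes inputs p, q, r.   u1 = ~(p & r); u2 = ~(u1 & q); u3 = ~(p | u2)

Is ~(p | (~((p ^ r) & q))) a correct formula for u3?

u1 = ~(p & r)
u2 = ~(u1 & q) = ~((~(p & r)) & q)
u3 = ~(p | u2) = ~(p | (~((~(p & r)) & q)))
At p=0, q=1, r=0: circuit gives 1, formula gives 0.

No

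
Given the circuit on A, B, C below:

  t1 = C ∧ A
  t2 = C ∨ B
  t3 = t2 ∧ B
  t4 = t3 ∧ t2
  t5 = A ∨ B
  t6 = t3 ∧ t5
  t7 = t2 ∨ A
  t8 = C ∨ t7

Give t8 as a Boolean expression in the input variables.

C ∨ ((C ∨ B) ∨ A)

t2 = C ∨ B
t7 = t2 ∨ A = (C ∨ B) ∨ A
t8 = C ∨ t7 = C ∨ ((C ∨ B) ∨ A)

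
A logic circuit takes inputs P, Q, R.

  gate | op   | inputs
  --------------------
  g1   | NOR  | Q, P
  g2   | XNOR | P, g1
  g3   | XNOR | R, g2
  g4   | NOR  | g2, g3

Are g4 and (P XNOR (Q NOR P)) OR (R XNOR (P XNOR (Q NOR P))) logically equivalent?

No

g1 = Q NOR P
g2 = P XNOR g1 = P XNOR (Q NOR P)
g3 = R XNOR g2 = R XNOR (P XNOR (Q NOR P))
g4 = g2 NOR g3 = (P XNOR (Q NOR P)) NOR (R XNOR (P XNOR (Q NOR P)))
At P=0, Q=0, R=0: circuit gives 0, formula gives 1.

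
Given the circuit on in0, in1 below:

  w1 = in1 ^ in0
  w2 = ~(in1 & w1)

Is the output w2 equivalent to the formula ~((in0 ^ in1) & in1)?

w1 = in1 ^ in0
w2 = ~(in1 & w1) = ~(in1 & (in1 ^ in0))
At in0=0, in1=1: circuit gives 0, formula gives 0.
At in0=0, in1=0: circuit gives 1, formula gives 1.
Agrees on all 4 inputs.

Yes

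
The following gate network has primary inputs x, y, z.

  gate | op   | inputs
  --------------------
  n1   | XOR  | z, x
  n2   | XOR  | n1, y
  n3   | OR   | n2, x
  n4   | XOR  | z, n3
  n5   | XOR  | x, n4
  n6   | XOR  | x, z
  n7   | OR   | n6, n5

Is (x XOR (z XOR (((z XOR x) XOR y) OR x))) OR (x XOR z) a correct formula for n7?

Yes

n1 = z XOR x
n2 = n1 XOR y = (z XOR x) XOR y
n3 = n2 OR x = ((z XOR x) XOR y) OR x
n4 = z XOR n3 = z XOR (((z XOR x) XOR y) OR x)
n5 = x XOR n4 = x XOR (z XOR (((z XOR x) XOR y) OR x))
n6 = x XOR z
n7 = n6 OR n5 = (x XOR z) OR (x XOR (z XOR (((z XOR x) XOR y) OR x)))
At x=0, y=0, z=0: circuit gives 0, formula gives 0.
At x=0, y=0, z=1: circuit gives 1, formula gives 1.
Agrees on all 8 inputs.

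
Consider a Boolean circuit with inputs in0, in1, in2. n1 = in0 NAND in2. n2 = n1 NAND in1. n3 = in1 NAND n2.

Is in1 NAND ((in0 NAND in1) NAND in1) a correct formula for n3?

n1 = in0 NAND in2
n2 = n1 NAND in1 = (in0 NAND in2) NAND in1
n3 = in1 NAND n2 = in1 NAND ((in0 NAND in2) NAND in1)
At in0=1, in1=1, in2=0: circuit gives 1, formula gives 0.

No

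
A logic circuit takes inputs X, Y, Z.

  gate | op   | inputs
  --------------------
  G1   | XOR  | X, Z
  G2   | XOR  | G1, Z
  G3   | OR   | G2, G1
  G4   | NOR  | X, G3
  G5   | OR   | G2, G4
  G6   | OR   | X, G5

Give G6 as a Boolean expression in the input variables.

X OR (((X XOR Z) XOR Z) OR (X NOR (((X XOR Z) XOR Z) OR (X XOR Z))))

G1 = X XOR Z
G2 = G1 XOR Z = (X XOR Z) XOR Z
G3 = G2 OR G1 = ((X XOR Z) XOR Z) OR (X XOR Z)
G4 = X NOR G3 = X NOR (((X XOR Z) XOR Z) OR (X XOR Z))
G5 = G2 OR G4 = ((X XOR Z) XOR Z) OR (X NOR (((X XOR Z) XOR Z) OR (X XOR Z)))
G6 = X OR G5 = X OR (((X XOR Z) XOR Z) OR (X NOR (((X XOR Z) XOR Z) OR (X XOR Z))))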